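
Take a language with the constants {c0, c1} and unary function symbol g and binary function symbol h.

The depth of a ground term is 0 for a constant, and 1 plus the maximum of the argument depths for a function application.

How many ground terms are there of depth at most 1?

Let N_k = |{terms of depth ≤ k}|. Then N_0 = 2 and N_k = 2 + N_{k-1} + N_{k-1}^2 for k ≥ 1 (one summand per function symbol, arity giving the exponent).
N_0 = 2
N_1 = 2 + 2 + 2^2 = 8
Explicitly: c0, c1, g(c0), g(c1), h(c0, c0), h(c0, c1), h(c1, c0), h(c1, c1).

8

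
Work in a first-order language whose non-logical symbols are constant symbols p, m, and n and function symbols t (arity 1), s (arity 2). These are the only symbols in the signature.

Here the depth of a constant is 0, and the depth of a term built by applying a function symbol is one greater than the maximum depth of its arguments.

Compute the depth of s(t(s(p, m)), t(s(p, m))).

3

depth(s(p, m)) = 1 + max(0, 0) = 1
depth(t(s(p, m))) = 1 + depth(s(p, m)) = 1 + 1 = 2
depth(s(t(s(p, m)), t(s(p, m)))) = 1 + max(2, 2) = 3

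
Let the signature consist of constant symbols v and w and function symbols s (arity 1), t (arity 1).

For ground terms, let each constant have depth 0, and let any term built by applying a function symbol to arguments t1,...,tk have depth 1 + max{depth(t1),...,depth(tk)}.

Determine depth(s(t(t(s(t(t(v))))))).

depth(t(v)) = 1 + depth(v) = 1 + 0 = 1
depth(t(t(v))) = 1 + depth(t(v)) = 1 + 1 = 2
depth(s(t(t(v)))) = 1 + depth(t(t(v))) = 1 + 2 = 3
depth(t(s(t(t(v))))) = 1 + depth(s(t(t(v)))) = 1 + 3 = 4
depth(t(t(s(t(t(v)))))) = 1 + depth(t(s(t(t(v))))) = 1 + 4 = 5
depth(s(t(t(s(t(t(v))))))) = 1 + depth(t(t(s(t(t(v)))))) = 1 + 5 = 6

6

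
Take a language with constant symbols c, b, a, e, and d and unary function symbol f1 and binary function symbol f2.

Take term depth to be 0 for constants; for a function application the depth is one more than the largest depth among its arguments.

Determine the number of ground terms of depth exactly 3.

1600230

Write N_k for the number of ground terms of depth ≤ k. A term of depth ≤ k is either a constant or a function symbol applied to arguments of depth ≤ k−1, so N_k = 5 + N_{k-1} + N_{k-1}^2.
N_0 = 5
N_1 = 5 + 5 + 5^2 = 35
N_2 = 5 + 35 + 35^2 = 1265
N_3 = 5 + 1265 + 1265^2 = 1601495
Terms of depth exactly 3: N_3 − N_2 = 1601495 − 1265 = 1600230.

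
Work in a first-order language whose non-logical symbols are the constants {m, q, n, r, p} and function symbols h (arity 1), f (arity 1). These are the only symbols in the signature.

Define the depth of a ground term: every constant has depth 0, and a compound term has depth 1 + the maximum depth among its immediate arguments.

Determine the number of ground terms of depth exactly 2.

20

Let N_k = |{terms of depth ≤ k}|. Then N_0 = 5 and N_k = 5 + N_{k-1} + N_{k-1} for k ≥ 1 (one summand per function symbol, arity giving the exponent).
N_0 = 5
N_1 = 5 + 5 + 5 = 15
N_2 = 5 + 15 + 15 = 35
Terms of depth exactly 2: N_2 − N_1 = 35 − 15 = 20.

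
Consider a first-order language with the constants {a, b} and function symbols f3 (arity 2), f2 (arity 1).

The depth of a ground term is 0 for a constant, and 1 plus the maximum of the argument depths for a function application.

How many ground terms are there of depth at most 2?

74

Write N_k for the number of ground terms of depth ≤ k. A term of depth ≤ k is either a constant or a function symbol applied to arguments of depth ≤ k−1, so N_k = 2 + N_{k-1}^2 + N_{k-1}.
N_0 = 2
N_1 = 2 + 2^2 + 2 = 8
N_2 = 2 + 8^2 + 8 = 74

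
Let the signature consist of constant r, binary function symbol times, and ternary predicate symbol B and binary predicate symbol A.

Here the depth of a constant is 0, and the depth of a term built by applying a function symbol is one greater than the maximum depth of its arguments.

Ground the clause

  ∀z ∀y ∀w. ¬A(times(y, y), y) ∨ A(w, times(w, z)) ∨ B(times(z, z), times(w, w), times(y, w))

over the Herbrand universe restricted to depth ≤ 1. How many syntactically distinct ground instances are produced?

8

Ground terms of depth ≤ 1:
  Let N_k count ground terms of depth at most k. Each non-constant term of depth ≤ k is some function symbol applied to depth-≤(k−1) arguments, giving N_k = 1 + N_{k-1}^2.
  N_0 = 1
  N_1 = 1 + 1^2 = 2
So there are 2 ground terms available for substitution.
The body mentions every one of the 3 quantified variables; since ground terms form a free algebra, no two substitutions collapse to the same formula.
Number of ground instances = 2^3 = 8.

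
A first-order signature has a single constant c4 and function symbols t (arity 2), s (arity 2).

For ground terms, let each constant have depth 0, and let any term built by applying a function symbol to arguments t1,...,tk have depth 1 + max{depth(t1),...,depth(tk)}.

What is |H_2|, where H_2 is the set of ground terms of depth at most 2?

Write N_k for the number of ground terms of depth ≤ k. A term of depth ≤ k is either a constant or a function symbol applied to arguments of depth ≤ k−1, so N_k = 1 + N_{k-1}^2 + N_{k-1}^2.
N_0 = 1
N_1 = 1 + 1^2 + 1^2 = 3
N_2 = 1 + 3^2 + 3^2 = 19

19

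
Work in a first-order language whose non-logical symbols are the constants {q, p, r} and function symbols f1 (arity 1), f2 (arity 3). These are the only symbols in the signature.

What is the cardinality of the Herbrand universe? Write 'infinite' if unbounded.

infinite

The signature has at least one function symbol (f1, arity 1) and at least one constant (q).
Iterating f1 gives infinitely many distinct ground terms: q, f1(q), f1(f1(q)), ...
So the Herbrand universe is infinite.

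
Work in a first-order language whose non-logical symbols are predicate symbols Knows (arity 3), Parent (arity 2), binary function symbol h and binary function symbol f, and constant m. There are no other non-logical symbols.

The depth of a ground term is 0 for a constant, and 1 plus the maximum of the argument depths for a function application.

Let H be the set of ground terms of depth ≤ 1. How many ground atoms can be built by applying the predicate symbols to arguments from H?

36

First count ground terms of depth ≤ 1.
Write N_k for the number of ground terms of depth ≤ k. A term of depth ≤ k is either a constant or a function symbol applied to arguments of depth ≤ k−1, so N_k = 1 + N_{k-1}^2 + N_{k-1}^2.
N_0 = 1
N_1 = 1 + 1^2 + 1^2 = 3
So |H| = 3.
For each predicate symbol, the number of ground atoms is |H| raised to its arity; summing:
  Knows: 3^3 = 27;  Parent: 3^2 = 9
Total ground atoms: 27 + 9 = 36.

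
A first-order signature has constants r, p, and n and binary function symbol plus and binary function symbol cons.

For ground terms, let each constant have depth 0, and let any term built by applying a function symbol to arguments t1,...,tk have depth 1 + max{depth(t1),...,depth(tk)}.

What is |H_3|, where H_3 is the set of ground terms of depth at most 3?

Write N_k for the number of ground terms of depth ≤ k. A term of depth ≤ k is either a constant or a function symbol applied to arguments of depth ≤ k−1, so N_k = 3 + N_{k-1}^2 + N_{k-1}^2.
N_0 = 3
N_1 = 3 + 3^2 + 3^2 = 21
N_2 = 3 + 21^2 + 21^2 = 885
N_3 = 3 + 885^2 + 885^2 = 1566453

1566453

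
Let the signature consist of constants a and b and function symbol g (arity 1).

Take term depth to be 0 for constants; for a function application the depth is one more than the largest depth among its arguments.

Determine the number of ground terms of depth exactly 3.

If N_k denotes the number of depth-≤k ground terms, the 2 constants give N_0 = 2, and each function symbol of arity r contributes N_{k-1}^r new terms at level k: N_k = 2 + N_{k-1}.
N_0 = 2
N_1 = 2 + 2 = 4
N_2 = 2 + 4 = 6
N_3 = 2 + 6 = 8
Terms of depth exactly 3: N_3 − N_2 = 8 − 6 = 2.

2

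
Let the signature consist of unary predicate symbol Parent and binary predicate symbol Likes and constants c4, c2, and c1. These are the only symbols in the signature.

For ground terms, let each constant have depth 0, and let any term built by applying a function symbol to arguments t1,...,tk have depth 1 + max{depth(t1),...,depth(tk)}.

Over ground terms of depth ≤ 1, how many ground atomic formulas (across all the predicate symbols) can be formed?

12

First count ground terms of depth ≤ 1.
With no function symbols every ground term is a constant, so there are exactly 3 ground terms at every depth bound.
N_0 = 3
N_1 = 3
Explicitly: c4, c2, c1.
So |H| = 3.
A ground atom is a predicate applied to a tuple of terms from H, so the count is the sum over predicates of |H|^arity:
  Parent: 3;  Likes: 3^2 = 9
Total ground atoms: 3 + 9 = 12.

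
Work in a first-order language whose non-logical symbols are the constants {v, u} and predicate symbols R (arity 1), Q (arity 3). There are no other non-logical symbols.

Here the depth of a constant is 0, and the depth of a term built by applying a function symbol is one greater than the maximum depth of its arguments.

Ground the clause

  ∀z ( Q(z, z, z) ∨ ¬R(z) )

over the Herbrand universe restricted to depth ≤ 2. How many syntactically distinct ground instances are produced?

Ground terms of depth ≤ 2:
  With no function symbols every ground term is a constant, so there are exactly 2 ground terms at every depth bound.
  N_0 = 2
  N_1 = 2
  N_2 = 2
  Explicitly: v, u.
So there are 2 ground terms available for substitution.
The clause has 1 distinct variable (z), which appears in the body. In the free term algebra distinct substitutions yield syntactically distinct ground instances.
Number of ground instances = 2.

2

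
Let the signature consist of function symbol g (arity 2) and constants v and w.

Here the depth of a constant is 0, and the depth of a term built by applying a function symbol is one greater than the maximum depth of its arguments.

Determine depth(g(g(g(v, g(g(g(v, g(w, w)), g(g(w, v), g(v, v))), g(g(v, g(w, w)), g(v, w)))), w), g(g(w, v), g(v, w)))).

7

depth(g(w, w)) = 1 + max(0, 0) = 1
depth(g(v, g(w, w))) = 1 + max(0, 1) = 2
depth(g(w, v)) = 1 + max(0, 0) = 1
depth(g(v, v)) = 1 + max(0, 0) = 1
depth(g(g(w, v), g(v, v))) = 1 + max(1, 1) = 2
depth(g(g(v, g(w, w)), g(g(w, v), g(v, v)))) = 1 + max(2, 2) = 3
depth(g(v, w)) = 1 + max(0, 0) = 1
depth(g(g(v, g(w, w)), g(v, w))) = 1 + max(2, 1) = 3
depth(g(g(g(v, g(w, w)), g(g(w, v), g(v, v))), g(g(v, g(w, w)), g(v, w)))) = 1 + max(3, 3) = 4
depth(g(v, g(g(g(v, g(w, w)), g(g(w, v), g(v, v))), g(g(v, g(w, w)), g(v, w))))) = 1 + max(0, 4) = 5
depth(g(g(v, g(g(g(v, g(w, w)), g(g(w, v), g(v, v))), g(g(v, g(w, w)), g(v, w)))), w)) = 1 + max(5, 0) = 6
depth(g(g(w, v), g(v, w))) = 1 + max(1, 1) = 2
depth(g(g(g(v, g(g(g(v, g(w, w)), g(g(w, v), g(v, v))), g(g(v, g(w, w)), g(v, w)))), w), g(g(w, v), g(v, w)))) = 1 + max(6, 2) = 7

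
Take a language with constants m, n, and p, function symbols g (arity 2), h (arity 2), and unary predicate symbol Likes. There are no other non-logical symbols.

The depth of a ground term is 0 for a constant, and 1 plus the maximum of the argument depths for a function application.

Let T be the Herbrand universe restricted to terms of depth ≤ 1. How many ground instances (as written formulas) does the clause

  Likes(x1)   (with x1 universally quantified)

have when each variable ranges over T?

Ground terms of depth ≤ 1:
  Count level by level. With function symbols g/2, h/2, the terms of depth ≤ k are the 3 constants together with each function applied to depth-≤(k−1) tuples, so N_k = 3 + N_{k-1}^2 + N_{k-1}^2.
  N_0 = 3
  N_1 = 3 + 3^2 + 3^2 = 21
So there are 21 ground terms available for substitution.
The clause has 1 distinct variable (x1), which appears in the body. In the free term algebra distinct substitutions yield syntactically distinct ground instances.
Number of ground instances = 21.

21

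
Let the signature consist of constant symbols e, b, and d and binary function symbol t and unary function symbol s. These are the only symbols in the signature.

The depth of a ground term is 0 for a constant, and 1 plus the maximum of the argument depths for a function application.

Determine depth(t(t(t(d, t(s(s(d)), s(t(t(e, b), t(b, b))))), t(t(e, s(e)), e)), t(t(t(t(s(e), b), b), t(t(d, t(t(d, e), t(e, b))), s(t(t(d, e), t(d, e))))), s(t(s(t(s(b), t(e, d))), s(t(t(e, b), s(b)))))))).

depth(s(d)) = 1 + depth(d) = 1 + 0 = 1
depth(s(s(d))) = 1 + depth(s(d)) = 1 + 1 = 2
depth(t(e, b)) = 1 + max(0, 0) = 1
depth(t(b, b)) = 1 + max(0, 0) = 1
depth(t(t(e, b), t(b, b))) = 1 + max(1, 1) = 2
depth(s(t(t(e, b), t(b, b)))) = 1 + depth(t(t(e, b), t(b, b))) = 1 + 2 = 3
depth(t(s(s(d)), s(t(t(e, b), t(b, b))))) = 1 + max(2, 3) = 4
depth(t(d, t(s(s(d)), s(t(t(e, b), t(b, b)))))) = 1 + max(0, 4) = 5
depth(s(e)) = 1 + depth(e) = 1 + 0 = 1
depth(t(e, s(e))) = 1 + max(0, 1) = 2
depth(t(t(e, s(e)), e)) = 1 + max(2, 0) = 3
depth(t(t(d, t(s(s(d)), s(t(t(e, b), t(b, b))))), t(t(e, s(e)), e))) = 1 + max(5, 3) = 6
depth(t(s(e), b)) = 1 + max(1, 0) = 2
depth(t(t(s(e), b), b)) = 1 + max(2, 0) = 3
depth(t(d, e)) = 1 + max(0, 0) = 1
depth(t(t(d, e), t(e, b))) = 1 + max(1, 1) = 2
depth(t(d, t(t(d, e), t(e, b)))) = 1 + max(0, 2) = 3
depth(t(t(d, e), t(d, e))) = 1 + max(1, 1) = 2
depth(s(t(t(d, e), t(d, e)))) = 1 + depth(t(t(d, e), t(d, e))) = 1 + 2 = 3
depth(t(t(d, t(t(d, e), t(e, b))), s(t(t(d, e), t(d, e))))) = 1 + max(3, 3) = 4
depth(t(t(t(s(e), b), b), t(t(d, t(t(d, e), t(e, b))), s(t(t(d, e), t(d, e)))))) = 1 + max(3, 4) = 5
depth(s(b)) = 1 + depth(b) = 1 + 0 = 1
depth(t(e, d)) = 1 + max(0, 0) = 1
depth(t(s(b), t(e, d))) = 1 + max(1, 1) = 2
depth(s(t(s(b), t(e, d)))) = 1 + depth(t(s(b), t(e, d))) = 1 + 2 = 3
depth(t(t(e, b), s(b))) = 1 + max(1, 1) = 2
depth(s(t(t(e, b), s(b)))) = 1 + depth(t(t(e, b), s(b))) = 1 + 2 = 3
depth(t(s(t(s(b), t(e, d))), s(t(t(e, b), s(b))))) = 1 + max(3, 3) = 4
depth(s(t(s(t(s(b), t(e, d))), s(t(t(e, b), s(b)))))) = 1 + depth(t(s(t(s(b), t(e, d))), s(t(t(e, b), s(b))))) = 1 + 4 = 5
depth(t(t(t(t(s(e), b), b), t(t(d, t(t(d, e), t(e, b))), s(t(t(d, e), t(d, e))))), s(t(s(t(s(b), t(e, d))), s(t(t(e, b), s(b))))))) = 1 + max(5, 5) = 6
depth(t(t(t(d, t(s(s(d)), s(t(t(e, b), t(b, b))))), t(t(e, s(e)), e)), t(t(t(t(s(e), b), b), t(t(d, t(t(d, e), t(e, b))), s(t(t(d, e), t(d, e))))), s(t(s(t(s(b), t(e, d))), s(t(t(e, b), s(b)))))))) = 1 + max(6, 6) = 7

7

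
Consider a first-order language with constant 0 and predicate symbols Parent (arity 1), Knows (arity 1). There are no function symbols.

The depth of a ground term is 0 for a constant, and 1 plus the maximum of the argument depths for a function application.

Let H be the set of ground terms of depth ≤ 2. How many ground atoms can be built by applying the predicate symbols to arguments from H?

First count ground terms of depth ≤ 2.
With no function symbols every ground term is a constant, so there is exactly 1 ground term at every depth bound.
N_0 = 1
N_1 = 1
N_2 = 1
Explicitly: 0.
So |H| = 1.
For each predicate symbol, the number of ground atoms is |H| raised to its arity; summing:
  Parent: 1;  Knows: 1
Total ground atoms: 1 + 1 = 2.

2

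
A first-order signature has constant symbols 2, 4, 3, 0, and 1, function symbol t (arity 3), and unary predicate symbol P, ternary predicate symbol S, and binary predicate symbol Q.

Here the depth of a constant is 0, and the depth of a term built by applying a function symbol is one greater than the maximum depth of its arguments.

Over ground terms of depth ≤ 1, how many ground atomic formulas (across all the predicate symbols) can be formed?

First count ground terms of depth ≤ 1.
Let N_k count ground terms of depth at most k. Each non-constant term of depth ≤ k is some function symbol applied to depth-≤(k−1) arguments, giving N_k = 5 + N_{k-1}^3.
N_0 = 5
N_1 = 5 + 5^3 = 130
So |H| = 130.
Each predicate of arity r yields |H|^r ground atoms (one per choice of an r-tuple from H):
  P: 130;  S: 130^3 = 2197000;  Q: 130^2 = 16900
Total ground atoms: 130 + 2197000 + 16900 = 2214030.

2214030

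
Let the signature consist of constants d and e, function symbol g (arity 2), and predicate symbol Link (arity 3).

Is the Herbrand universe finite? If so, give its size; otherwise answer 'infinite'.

The signature has at least one function symbol (g, arity 2) and at least one constant (d).
Iterating g gives infinitely many distinct ground terms: d, g(d, d), g(g(d, d), g(d, d)), ...
So the Herbrand universe is infinite.

infinite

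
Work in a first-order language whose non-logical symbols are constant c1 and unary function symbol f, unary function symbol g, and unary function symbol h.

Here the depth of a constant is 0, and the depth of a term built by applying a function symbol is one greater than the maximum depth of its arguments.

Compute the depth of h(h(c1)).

2

depth(h(c1)) = 1 + depth(c1) = 1 + 0 = 1
depth(h(h(c1))) = 1 + depth(h(c1)) = 1 + 1 = 2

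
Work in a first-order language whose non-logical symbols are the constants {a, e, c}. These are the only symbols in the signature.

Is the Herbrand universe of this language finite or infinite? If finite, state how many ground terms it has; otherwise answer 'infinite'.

There are no function symbols, so every ground term is one of the 3 constants.
The Herbrand universe is {a, e, c}, which is finite with 3 elements.

3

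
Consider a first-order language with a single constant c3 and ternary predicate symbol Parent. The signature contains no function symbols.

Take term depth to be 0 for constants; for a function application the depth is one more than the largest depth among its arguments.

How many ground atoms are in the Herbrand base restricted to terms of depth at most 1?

First count ground terms of depth ≤ 1.
With no function symbols every ground term is a constant, so there is exactly 1 ground term at every depth bound.
N_0 = 1
N_1 = 1
So |H| = 1.
A ground atom is a predicate applied to a tuple of terms from H, so the count is the sum over predicates of |H|^arity:
  Parent: 1^3 = 1
Total ground atoms: 1.

1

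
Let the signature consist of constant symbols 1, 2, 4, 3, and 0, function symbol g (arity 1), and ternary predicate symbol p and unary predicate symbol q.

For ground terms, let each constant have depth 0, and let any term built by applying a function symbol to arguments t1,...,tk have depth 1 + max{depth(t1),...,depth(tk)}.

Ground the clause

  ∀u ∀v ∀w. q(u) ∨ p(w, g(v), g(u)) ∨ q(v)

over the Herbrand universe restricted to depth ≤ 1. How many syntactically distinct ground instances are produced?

1000

Ground terms of depth ≤ 1:
  Let N_k count ground terms of depth at most k. Each non-constant term of depth ≤ k is some function symbol applied to depth-≤(k−1) arguments, giving N_k = 5 + N_{k-1}.
  N_0 = 5
  N_1 = 5 + 5 = 10
So there are 10 ground terms available for substitution.
The body mentions every one of the 3 quantified variables; since ground terms form a free algebra, no two substitutions collapse to the same formula.
Number of ground instances = 10^3 = 1000.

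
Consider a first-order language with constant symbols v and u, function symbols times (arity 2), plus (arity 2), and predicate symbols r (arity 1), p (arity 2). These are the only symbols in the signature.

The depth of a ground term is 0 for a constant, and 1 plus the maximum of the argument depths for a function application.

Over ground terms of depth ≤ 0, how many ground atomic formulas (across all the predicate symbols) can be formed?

First count ground terms of depth ≤ 0.
If N_k denotes the number of depth-≤k ground terms, the 2 constants give N_0 = 2, and each function symbol of arity r contributes N_{k-1}^r new terms at level k: N_k = 2 + N_{k-1}^2 + N_{k-1}^2.
N_0 = 2
So |H| = 2.
For each predicate symbol, the number of ground atoms is |H| raised to its arity; summing:
  r: 2;  p: 2^2 = 4
Total ground atoms: 2 + 4 = 6.

6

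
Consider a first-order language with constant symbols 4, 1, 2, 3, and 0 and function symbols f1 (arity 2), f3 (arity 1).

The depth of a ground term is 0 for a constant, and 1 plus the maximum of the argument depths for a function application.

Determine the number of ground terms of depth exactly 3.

Write N_k for the number of ground terms of depth ≤ k. A term of depth ≤ k is either a constant or a function symbol applied to arguments of depth ≤ k−1, so N_k = 5 + N_{k-1}^2 + N_{k-1}.
N_0 = 5
N_1 = 5 + 5^2 + 5 = 35
N_2 = 5 + 35^2 + 35 = 1265
N_3 = 5 + 1265^2 + 1265 = 1601495
Terms of depth exactly 3: N_3 − N_2 = 1601495 − 1265 = 1600230.

1600230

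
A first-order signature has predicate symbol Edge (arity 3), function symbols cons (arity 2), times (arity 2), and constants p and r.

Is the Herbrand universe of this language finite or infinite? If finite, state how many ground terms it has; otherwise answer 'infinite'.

infinite

The signature has at least one function symbol (cons, arity 2) and at least one constant (p).
Iterating cons gives infinitely many distinct ground terms: p, cons(p, p), cons(cons(p, p), cons(p, p)), ...
So the Herbrand universe is infinite.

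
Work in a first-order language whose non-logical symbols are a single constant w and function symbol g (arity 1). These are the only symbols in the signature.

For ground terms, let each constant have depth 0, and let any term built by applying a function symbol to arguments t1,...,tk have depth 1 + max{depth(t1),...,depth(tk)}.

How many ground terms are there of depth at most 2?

If N_k denotes the number of depth-≤k ground terms, the 1 constant gives N_0 = 1, and each function symbol of arity r contributes N_{k-1}^r new terms at level k: N_k = 1 + N_{k-1}.
N_0 = 1
N_1 = 1 + 1 = 2
N_2 = 1 + 2 = 3
Explicitly: w, g(w), g(g(w)).

3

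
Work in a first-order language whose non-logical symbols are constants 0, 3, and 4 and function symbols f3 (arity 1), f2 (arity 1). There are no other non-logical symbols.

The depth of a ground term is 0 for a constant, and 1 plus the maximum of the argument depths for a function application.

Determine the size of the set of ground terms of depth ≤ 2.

21

Write N_k for the number of ground terms of depth ≤ k. A term of depth ≤ k is either a constant or a function symbol applied to arguments of depth ≤ k−1, so N_k = 3 + N_{k-1} + N_{k-1}.
N_0 = 3
N_1 = 3 + 3 + 3 = 9
N_2 = 3 + 9 + 9 = 21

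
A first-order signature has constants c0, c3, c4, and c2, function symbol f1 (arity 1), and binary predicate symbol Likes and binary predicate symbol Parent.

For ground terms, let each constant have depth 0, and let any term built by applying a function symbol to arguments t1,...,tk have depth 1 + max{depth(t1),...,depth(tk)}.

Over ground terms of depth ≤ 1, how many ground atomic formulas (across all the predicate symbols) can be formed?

128

First count ground terms of depth ≤ 1.
Write N_k for the number of ground terms of depth ≤ k. A term of depth ≤ k is either a constant or a function symbol applied to arguments of depth ≤ k−1, so N_k = 4 + N_{k-1}.
N_0 = 4
N_1 = 4 + 4 = 8
So |H| = 8.
Ground atoms are formed by filling each argument slot of a predicate with a term from H, so an r-ary predicate gives |H|^r atoms:
  Likes: 8^2 = 64;  Parent: 8^2 = 64
Total ground atoms: 64 + 64 = 128.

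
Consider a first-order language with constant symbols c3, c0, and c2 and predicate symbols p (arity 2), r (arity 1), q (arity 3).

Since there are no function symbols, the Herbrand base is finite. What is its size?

With no function symbols, the Herbrand universe is just the 3 constants.
Ground atoms per predicate: p: 3^2 = 9, r: 3, q: 3^3 = 27.
Herbrand base size = 9 + 3 + 27 = 39.

39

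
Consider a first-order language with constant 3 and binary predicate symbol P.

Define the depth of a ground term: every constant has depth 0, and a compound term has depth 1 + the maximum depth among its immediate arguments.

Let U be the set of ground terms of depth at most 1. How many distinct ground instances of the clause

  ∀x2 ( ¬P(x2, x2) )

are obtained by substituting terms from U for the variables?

1

Ground terms of depth ≤ 1:
  With no function symbols every ground term is a constant, so there is exactly 1 ground term at every depth bound.
  N_0 = 1
  N_1 = 1
  Explicitly: 3.
So there is exactly 1 ground term available for substitution.
The body mentions the single quantified variable x2; since ground terms form a free algebra, no two substitutions collapse to the same formula.
Number of ground instances = 1.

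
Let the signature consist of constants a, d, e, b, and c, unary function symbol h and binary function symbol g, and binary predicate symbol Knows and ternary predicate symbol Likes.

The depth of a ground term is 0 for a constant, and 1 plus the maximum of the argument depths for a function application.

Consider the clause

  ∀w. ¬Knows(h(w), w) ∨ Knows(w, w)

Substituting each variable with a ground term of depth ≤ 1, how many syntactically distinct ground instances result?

35

Ground terms of depth ≤ 1:
  Let N_k count ground terms of depth at most k. Each non-constant term of depth ≤ k is some function symbol applied to depth-≤(k−1) arguments, giving N_k = 5 + N_{k-1} + N_{k-1}^2.
  N_0 = 5
  N_1 = 5 + 5 + 5^2 = 35
So there are 35 ground terms available for substitution.
The body mentions the single quantified variable w; since ground terms form a free algebra, no two substitutions collapse to the same formula.
Number of ground instances = 35.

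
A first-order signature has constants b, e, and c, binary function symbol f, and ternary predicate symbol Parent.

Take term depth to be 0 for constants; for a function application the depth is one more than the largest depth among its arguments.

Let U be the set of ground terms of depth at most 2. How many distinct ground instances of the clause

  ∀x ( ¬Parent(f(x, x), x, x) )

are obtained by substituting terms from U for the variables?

147

Ground terms of depth ≤ 2:
  Let N_k count ground terms of depth at most k. Each non-constant term of depth ≤ k is some function symbol applied to depth-≤(k−1) arguments, giving N_k = 3 + N_{k-1}^2.
  N_0 = 3
  N_1 = 3 + 3^2 = 12
  N_2 = 3 + 12^2 = 147
So there are 147 ground terms available for substitution.
The clause has 1 distinct variable (x), which appears in the body. In the free term algebra distinct substitutions yield syntactically distinct ground instances.
Number of ground instances = 147.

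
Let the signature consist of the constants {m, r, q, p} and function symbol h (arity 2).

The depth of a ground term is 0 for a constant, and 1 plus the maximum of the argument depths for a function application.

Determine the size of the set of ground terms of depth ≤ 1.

Count level by level. With function symbols h/2, the terms of depth ≤ k are the 4 constants together with each function applied to depth-≤(k−1) tuples, so N_k = 4 + N_{k-1}^2.
N_0 = 4
N_1 = 4 + 4^2 = 20

20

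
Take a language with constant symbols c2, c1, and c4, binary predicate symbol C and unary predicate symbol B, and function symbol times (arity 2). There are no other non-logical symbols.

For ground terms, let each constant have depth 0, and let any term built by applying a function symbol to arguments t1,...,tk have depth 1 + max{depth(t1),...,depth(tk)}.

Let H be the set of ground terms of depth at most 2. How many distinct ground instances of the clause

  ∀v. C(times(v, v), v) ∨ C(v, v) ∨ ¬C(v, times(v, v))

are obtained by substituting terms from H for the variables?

147

Ground terms of depth ≤ 2:
  Let N_k count ground terms of depth at most k. Each non-constant term of depth ≤ k is some function symbol applied to depth-≤(k−1) arguments, giving N_k = 3 + N_{k-1}^2.
  N_0 = 3
  N_1 = 3 + 3^2 = 12
  N_2 = 3 + 12^2 = 147
So there are 147 ground terms available for substitution.
The variable v ranges independently over the available ground terms, and distinct assignments produce distinct instances.
Number of ground instances = 147.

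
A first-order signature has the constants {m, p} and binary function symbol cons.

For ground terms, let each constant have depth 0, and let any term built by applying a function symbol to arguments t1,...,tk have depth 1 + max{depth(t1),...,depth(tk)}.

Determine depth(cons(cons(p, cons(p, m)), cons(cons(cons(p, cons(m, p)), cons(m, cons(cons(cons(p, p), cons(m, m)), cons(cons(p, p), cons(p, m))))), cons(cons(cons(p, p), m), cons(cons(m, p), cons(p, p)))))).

depth(cons(p, m)) = 1 + max(0, 0) = 1
depth(cons(p, cons(p, m))) = 1 + max(0, 1) = 2
depth(cons(m, p)) = 1 + max(0, 0) = 1
depth(cons(p, cons(m, p))) = 1 + max(0, 1) = 2
depth(cons(p, p)) = 1 + max(0, 0) = 1
depth(cons(m, m)) = 1 + max(0, 0) = 1
depth(cons(cons(p, p), cons(m, m))) = 1 + max(1, 1) = 2
depth(cons(cons(p, p), cons(p, m))) = 1 + max(1, 1) = 2
depth(cons(cons(cons(p, p), cons(m, m)), cons(cons(p, p), cons(p, m)))) = 1 + max(2, 2) = 3
depth(cons(m, cons(cons(cons(p, p), cons(m, m)), cons(cons(p, p), cons(p, m))))) = 1 + max(0, 3) = 4
depth(cons(cons(p, cons(m, p)), cons(m, cons(cons(cons(p, p), cons(m, m)), cons(cons(p, p), cons(p, m)))))) = 1 + max(2, 4) = 5
depth(cons(cons(p, p), m)) = 1 + max(1, 0) = 2
depth(cons(cons(m, p), cons(p, p))) = 1 + max(1, 1) = 2
depth(cons(cons(cons(p, p), m), cons(cons(m, p), cons(p, p)))) = 1 + max(2, 2) = 3
depth(cons(cons(cons(p, cons(m, p)), cons(m, cons(cons(cons(p, p), cons(m, m)), cons(cons(p, p), cons(p, m))))), cons(cons(cons(p, p), m), cons(cons(m, p), cons(p, p))))) = 1 + max(5, 3) = 6
depth(cons(cons(p, cons(p, m)), cons(cons(cons(p, cons(m, p)), cons(m, cons(cons(cons(p, p), cons(m, m)), cons(cons(p, p), cons(p, m))))), cons(cons(cons(p, p), m), cons(cons(m, p), cons(p, p)))))) = 1 + max(2, 6) = 7

7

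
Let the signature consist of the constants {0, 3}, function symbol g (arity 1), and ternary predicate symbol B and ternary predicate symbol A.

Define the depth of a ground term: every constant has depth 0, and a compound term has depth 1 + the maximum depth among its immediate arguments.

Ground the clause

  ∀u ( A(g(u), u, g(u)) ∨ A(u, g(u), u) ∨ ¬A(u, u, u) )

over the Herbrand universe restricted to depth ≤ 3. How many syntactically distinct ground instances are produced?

8

Ground terms of depth ≤ 3:
  Let N_k count ground terms of depth at most k. Each non-constant term of depth ≤ k is some function symbol applied to depth-≤(k−1) arguments, giving N_k = 2 + N_{k-1}.
  N_0 = 2
  N_1 = 2 + 2 = 4
  N_2 = 2 + 4 = 6
  N_3 = 2 + 6 = 8
  Explicitly: 0, 3, g(0), g(3), g(g(0)), g(g(3)), g(g(g(0))), g(g(g(3))).
So there are 8 ground terms available for substitution.
The body mentions the single quantified variable u; since ground terms form a free algebra, no two substitutions collapse to the same formula.
Number of ground instances = 8.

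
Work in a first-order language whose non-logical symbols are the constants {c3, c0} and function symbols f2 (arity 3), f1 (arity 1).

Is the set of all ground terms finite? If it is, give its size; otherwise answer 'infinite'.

The signature has at least one function symbol (f2, arity 3) and at least one constant (c3).
Iterating f2 gives infinitely many distinct ground terms: c3, f2(c3, c3, c3), f2(f2(c3, c3, c3), f2(c3, c3, c3), f2(c3, c3, c3)), ...
So the Herbrand universe is infinite.

infinite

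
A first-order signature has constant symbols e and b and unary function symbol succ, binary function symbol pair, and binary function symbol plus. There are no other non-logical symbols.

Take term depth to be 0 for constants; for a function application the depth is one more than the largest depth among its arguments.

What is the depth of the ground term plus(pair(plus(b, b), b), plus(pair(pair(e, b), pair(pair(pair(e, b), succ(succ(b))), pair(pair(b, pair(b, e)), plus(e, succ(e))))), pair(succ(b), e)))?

7

depth(plus(b, b)) = 1 + max(0, 0) = 1
depth(pair(plus(b, b), b)) = 1 + max(1, 0) = 2
depth(pair(e, b)) = 1 + max(0, 0) = 1
depth(succ(b)) = 1 + depth(b) = 1 + 0 = 1
depth(succ(succ(b))) = 1 + depth(succ(b)) = 1 + 1 = 2
depth(pair(pair(e, b), succ(succ(b)))) = 1 + max(1, 2) = 3
depth(pair(b, e)) = 1 + max(0, 0) = 1
depth(pair(b, pair(b, e))) = 1 + max(0, 1) = 2
depth(succ(e)) = 1 + depth(e) = 1 + 0 = 1
depth(plus(e, succ(e))) = 1 + max(0, 1) = 2
depth(pair(pair(b, pair(b, e)), plus(e, succ(e)))) = 1 + max(2, 2) = 3
depth(pair(pair(pair(e, b), succ(succ(b))), pair(pair(b, pair(b, e)), plus(e, succ(e))))) = 1 + max(3, 3) = 4
depth(pair(pair(e, b), pair(pair(pair(e, b), succ(succ(b))), pair(pair(b, pair(b, e)), plus(e, succ(e)))))) = 1 + max(1, 4) = 5
depth(pair(succ(b), e)) = 1 + max(1, 0) = 2
depth(plus(pair(pair(e, b), pair(pair(pair(e, b), succ(succ(b))), pair(pair(b, pair(b, e)), plus(e, succ(e))))), pair(succ(b), e))) = 1 + max(5, 2) = 6
depth(plus(pair(plus(b, b), b), plus(pair(pair(e, b), pair(pair(pair(e, b), succ(succ(b))), pair(pair(b, pair(b, e)), plus(e, succ(e))))), pair(succ(b), e)))) = 1 + max(2, 6) = 7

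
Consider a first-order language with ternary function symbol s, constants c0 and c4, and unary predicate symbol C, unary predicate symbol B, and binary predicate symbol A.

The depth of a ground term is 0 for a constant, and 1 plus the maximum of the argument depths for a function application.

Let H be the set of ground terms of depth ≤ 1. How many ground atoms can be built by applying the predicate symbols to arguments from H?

First count ground terms of depth ≤ 1.
Let N_k = |{terms of depth ≤ k}|. Then N_0 = 2 and N_k = 2 + N_{k-1}^3 for k ≥ 1 (one summand per function symbol, arity giving the exponent).
N_0 = 2
N_1 = 2 + 2^3 = 10
Explicitly: c0, c4, s(c0, c0, c0), s(c0, c0, c4), s(c0, c4, c0), s(c0, c4, c4), s(c4, c0, c0), s(c4, c0, c4), s(c4, c4, c0), s(c4, c4, c4).
So |H| = 10.
Ground atoms are formed by filling each argument slot of a predicate with a term from H, so an r-ary predicate gives |H|^r atoms:
  C: 10;  B: 10;  A: 10^2 = 100
Total ground atoms: 10 + 10 + 100 = 120.

120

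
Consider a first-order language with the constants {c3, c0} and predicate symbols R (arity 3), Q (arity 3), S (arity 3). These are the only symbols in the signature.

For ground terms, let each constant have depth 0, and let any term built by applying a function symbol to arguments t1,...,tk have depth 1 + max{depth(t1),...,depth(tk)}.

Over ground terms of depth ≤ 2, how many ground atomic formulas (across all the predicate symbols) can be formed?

24

First count ground terms of depth ≤ 2.
With no function symbols every ground term is a constant, so there are exactly 2 ground terms at every depth bound.
N_0 = 2
N_1 = 2
N_2 = 2
So |H| = 2.
Each predicate of arity r yields |H|^r ground atoms (one per choice of an r-tuple from H):
  R: 2^3 = 8;  Q: 2^3 = 8;  S: 2^3 = 8
Total ground atoms: 8 + 8 + 8 = 24.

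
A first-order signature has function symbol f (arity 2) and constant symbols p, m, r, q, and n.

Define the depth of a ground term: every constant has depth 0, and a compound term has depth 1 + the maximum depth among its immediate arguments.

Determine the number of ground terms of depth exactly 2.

875

If N_k denotes the number of depth-≤k ground terms, the 5 constants give N_0 = 5, and each function symbol of arity r contributes N_{k-1}^r new terms at level k: N_k = 5 + N_{k-1}^2.
N_0 = 5
N_1 = 5 + 5^2 = 30
N_2 = 5 + 30^2 = 905
Terms of depth exactly 2: N_2 − N_1 = 905 − 30 = 875.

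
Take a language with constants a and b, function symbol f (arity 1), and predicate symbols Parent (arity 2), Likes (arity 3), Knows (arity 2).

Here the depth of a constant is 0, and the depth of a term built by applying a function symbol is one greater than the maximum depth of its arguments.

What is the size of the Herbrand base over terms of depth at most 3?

640

First count ground terms of depth ≤ 3.
Count level by level. With function symbols f/1, the terms of depth ≤ k are the 2 constants together with each function applied to depth-≤(k−1) tuples, so N_k = 2 + N_{k-1}.
N_0 = 2
N_1 = 2 + 2 = 4
N_2 = 2 + 4 = 6
N_3 = 2 + 6 = 8
Explicitly: a, b, f(a), f(b), f(f(a)), f(f(b)), f(f(f(a))), f(f(f(b))).
So |H| = 8.
Ground atoms are formed by filling each argument slot of a predicate with a term from H, so an r-ary predicate gives |H|^r atoms:
  Parent: 8^2 = 64;  Likes: 8^3 = 512;  Knows: 8^2 = 64
Total ground atoms: 64 + 512 + 64 = 640.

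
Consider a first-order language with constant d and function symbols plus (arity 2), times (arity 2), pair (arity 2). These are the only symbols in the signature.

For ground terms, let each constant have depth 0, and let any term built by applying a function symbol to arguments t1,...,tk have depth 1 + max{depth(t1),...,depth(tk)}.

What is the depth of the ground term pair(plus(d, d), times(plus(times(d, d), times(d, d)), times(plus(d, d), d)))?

4

depth(plus(d, d)) = 1 + max(0, 0) = 1
depth(times(d, d)) = 1 + max(0, 0) = 1
depth(plus(times(d, d), times(d, d))) = 1 + max(1, 1) = 2
depth(times(plus(d, d), d)) = 1 + max(1, 0) = 2
depth(times(plus(times(d, d), times(d, d)), times(plus(d, d), d))) = 1 + max(2, 2) = 3
depth(pair(plus(d, d), times(plus(times(d, d), times(d, d)), times(plus(d, d), d)))) = 1 + max(1, 3) = 4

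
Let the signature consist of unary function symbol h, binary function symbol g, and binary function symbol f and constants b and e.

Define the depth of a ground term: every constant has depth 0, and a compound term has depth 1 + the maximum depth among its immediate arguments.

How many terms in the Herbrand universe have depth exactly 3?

Count level by level. With function symbols h/1, g/2, f/2, the terms of depth ≤ k are the 2 constants together with each function applied to depth-≤(k−1) tuples, so N_k = 2 + N_{k-1} + N_{k-1}^2 + N_{k-1}^2.
N_0 = 2
N_1 = 2 + 2 + 2^2 + 2^2 = 12
N_2 = 2 + 12 + 12^2 + 12^2 = 302
N_3 = 2 + 302 + 302^2 + 302^2 = 182712
Terms of depth exactly 3: N_3 − N_2 = 182712 − 302 = 182410.

182410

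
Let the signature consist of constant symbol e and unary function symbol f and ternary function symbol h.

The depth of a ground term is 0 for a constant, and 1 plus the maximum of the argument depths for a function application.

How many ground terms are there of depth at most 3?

29823

Write N_k for the number of ground terms of depth ≤ k. A term of depth ≤ k is either a constant or a function symbol applied to arguments of depth ≤ k−1, so N_k = 1 + N_{k-1} + N_{k-1}^3.
N_0 = 1
N_1 = 1 + 1 + 1^3 = 3
N_2 = 1 + 3 + 3^3 = 31
N_3 = 1 + 31 + 31^3 = 29823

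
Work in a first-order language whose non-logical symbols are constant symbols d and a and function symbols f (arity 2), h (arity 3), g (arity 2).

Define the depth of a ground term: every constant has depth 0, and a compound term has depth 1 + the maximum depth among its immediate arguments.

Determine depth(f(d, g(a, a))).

2

depth(g(a, a)) = 1 + max(0, 0) = 1
depth(f(d, g(a, a))) = 1 + max(0, 1) = 2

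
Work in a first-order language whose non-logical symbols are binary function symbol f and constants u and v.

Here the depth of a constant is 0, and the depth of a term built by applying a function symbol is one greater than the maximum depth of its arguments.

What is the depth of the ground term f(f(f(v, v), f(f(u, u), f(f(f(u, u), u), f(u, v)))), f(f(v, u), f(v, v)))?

6

depth(f(v, v)) = 1 + max(0, 0) = 1
depth(f(u, u)) = 1 + max(0, 0) = 1
depth(f(f(u, u), u)) = 1 + max(1, 0) = 2
depth(f(u, v)) = 1 + max(0, 0) = 1
depth(f(f(f(u, u), u), f(u, v))) = 1 + max(2, 1) = 3
depth(f(f(u, u), f(f(f(u, u), u), f(u, v)))) = 1 + max(1, 3) = 4
depth(f(f(v, v), f(f(u, u), f(f(f(u, u), u), f(u, v))))) = 1 + max(1, 4) = 5
depth(f(v, u)) = 1 + max(0, 0) = 1
depth(f(f(v, u), f(v, v))) = 1 + max(1, 1) = 2
depth(f(f(f(v, v), f(f(u, u), f(f(f(u, u), u), f(u, v)))), f(f(v, u), f(v, v)))) = 1 + max(5, 2) = 6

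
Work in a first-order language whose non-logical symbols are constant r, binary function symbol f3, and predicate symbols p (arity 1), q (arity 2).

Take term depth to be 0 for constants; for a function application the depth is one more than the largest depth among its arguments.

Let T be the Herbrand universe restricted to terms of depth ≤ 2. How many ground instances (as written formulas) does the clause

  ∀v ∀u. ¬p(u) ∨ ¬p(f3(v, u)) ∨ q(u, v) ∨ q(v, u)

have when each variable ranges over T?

Ground terms of depth ≤ 2:
  Let N_k count ground terms of depth at most k. Each non-constant term of depth ≤ k is some function symbol applied to depth-≤(k−1) arguments, giving N_k = 1 + N_{k-1}^2.
  N_0 = 1
  N_1 = 1 + 1^2 = 2
  N_2 = 1 + 2^2 = 5
  Explicitly: r, f3(r, r), f3(r, f3(r, r)), f3(f3(r, r), r), f3(f3(r, r), f3(r, r)).
So there are 5 ground terms available for substitution.
The clause has 2 distinct variables (v, u), each appearing in the body. In the free term algebra distinct substitutions yield syntactically distinct ground instances.
Number of ground instances = 5^2 = 25.

25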